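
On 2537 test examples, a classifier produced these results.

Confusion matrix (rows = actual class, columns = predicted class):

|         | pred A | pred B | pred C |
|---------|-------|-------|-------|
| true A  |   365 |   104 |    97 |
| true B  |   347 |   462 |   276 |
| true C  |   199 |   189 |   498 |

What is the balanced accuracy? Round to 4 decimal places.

0.5443

Balanced accuracy = mean of per-class recall.
  A: recall = 365/566 = 0.64488
  B: recall = 462/1085 = 0.42581
  C: recall = 498/886 = 0.56208
Mean = (0.64488 + 0.42581 + 0.56208) / 3 = 0.5443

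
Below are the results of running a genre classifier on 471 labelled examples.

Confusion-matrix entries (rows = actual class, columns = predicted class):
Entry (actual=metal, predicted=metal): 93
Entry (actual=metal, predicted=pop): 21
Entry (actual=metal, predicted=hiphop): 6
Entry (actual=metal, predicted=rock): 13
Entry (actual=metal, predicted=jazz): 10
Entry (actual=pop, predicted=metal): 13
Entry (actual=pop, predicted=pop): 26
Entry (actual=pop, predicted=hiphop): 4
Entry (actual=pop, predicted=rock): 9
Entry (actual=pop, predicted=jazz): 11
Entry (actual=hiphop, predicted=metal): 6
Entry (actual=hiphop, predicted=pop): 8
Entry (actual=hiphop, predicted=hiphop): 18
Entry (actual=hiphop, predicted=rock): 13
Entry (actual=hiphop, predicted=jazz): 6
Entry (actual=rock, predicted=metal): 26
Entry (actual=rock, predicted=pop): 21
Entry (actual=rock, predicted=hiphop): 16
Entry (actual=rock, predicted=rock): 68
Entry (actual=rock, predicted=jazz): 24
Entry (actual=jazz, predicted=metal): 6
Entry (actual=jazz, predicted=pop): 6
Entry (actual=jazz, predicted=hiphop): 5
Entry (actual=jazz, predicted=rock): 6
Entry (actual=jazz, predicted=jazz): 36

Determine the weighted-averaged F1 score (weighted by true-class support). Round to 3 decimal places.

Per-class F1 score (2·TP/(2·TP+FP+FN)):
  metal: TP=93, FP=13+6+26+6=51, FN=21+6+13+10=50 → 186/287 = 0.6481
  pop: TP=26, FP=21+8+21+6=56, FN=13+4+9+11=37 → 52/145 = 0.3586
  hiphop: TP=18, FP=6+4+16+5=31, FN=6+8+13+6=33 → 36/100 = 0.3600
  rock: TP=68, FP=13+9+13+6=41, FN=26+21+16+24=87 → 136/264 = 0.5152
  jazz: TP=36, FP=10+11+6+24=51, FN=6+6+5+6=23 → 72/146 = 0.4932
Weighted-F1 score = Σ (supportᵢ/N)·F1 scoreᵢ with N=471: (143/471)·0.6481 + (63/471)·0.3586 + (51/471)·0.3600 + (155/471)·0.5152 + (59/471)·0.4932 = 0.515

0.515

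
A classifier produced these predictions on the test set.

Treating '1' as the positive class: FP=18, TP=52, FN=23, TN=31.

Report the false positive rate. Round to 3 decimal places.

0.367

FPR = FP/(FP+TN) = 18/(18+31) = 0.367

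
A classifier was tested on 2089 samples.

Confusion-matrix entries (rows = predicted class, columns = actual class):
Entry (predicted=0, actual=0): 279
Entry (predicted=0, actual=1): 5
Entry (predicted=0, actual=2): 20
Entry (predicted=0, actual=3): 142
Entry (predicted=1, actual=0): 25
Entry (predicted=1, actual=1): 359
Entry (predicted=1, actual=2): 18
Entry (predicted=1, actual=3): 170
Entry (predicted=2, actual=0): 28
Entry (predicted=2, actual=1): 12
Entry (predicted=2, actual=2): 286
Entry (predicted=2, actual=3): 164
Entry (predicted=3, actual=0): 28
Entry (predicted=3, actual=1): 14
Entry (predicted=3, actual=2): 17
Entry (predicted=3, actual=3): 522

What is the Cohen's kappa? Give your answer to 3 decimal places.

Observed agreement pₒ = trace/N = 1446/2089 = 0.6922
Expected agreement pₑ = Σ (rowᵢ·colᵢ)/N² = (360·446 + 390·572 + 341·490 + 998·581)/2089² = 0.2591
κ = (pₒ − pₑ)/(1 − pₑ) = (0.6922 − 0.2591)/(1 − 0.2591) = 0.585

0.585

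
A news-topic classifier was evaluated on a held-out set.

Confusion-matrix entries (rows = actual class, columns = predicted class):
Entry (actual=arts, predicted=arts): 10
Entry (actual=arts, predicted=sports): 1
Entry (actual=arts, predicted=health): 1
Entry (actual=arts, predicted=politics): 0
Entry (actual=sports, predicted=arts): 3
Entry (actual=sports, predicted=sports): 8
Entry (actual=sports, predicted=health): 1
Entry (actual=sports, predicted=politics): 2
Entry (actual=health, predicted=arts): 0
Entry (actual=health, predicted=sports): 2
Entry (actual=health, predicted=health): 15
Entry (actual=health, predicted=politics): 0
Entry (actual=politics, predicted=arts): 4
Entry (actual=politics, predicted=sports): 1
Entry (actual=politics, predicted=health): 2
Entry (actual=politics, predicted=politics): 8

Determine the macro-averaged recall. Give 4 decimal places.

Per-class recall (TP/(TP+FN)):
  arts: TP=10, FN=1+1+0=2 → 10/12 = 0.83333
  sports: TP=8, FN=3+1+2=6 → 8/14 = 0.57143
  health: TP=15, FN=0+2+0=2 → 15/17 = 0.88235
  politics: TP=8, FN=4+1+2=7 → 8/15 = 0.53333
Macro-recall = mean = (0.83333 + 0.57143 + 0.88235 + 0.53333) / 4 = 0.7051

0.7051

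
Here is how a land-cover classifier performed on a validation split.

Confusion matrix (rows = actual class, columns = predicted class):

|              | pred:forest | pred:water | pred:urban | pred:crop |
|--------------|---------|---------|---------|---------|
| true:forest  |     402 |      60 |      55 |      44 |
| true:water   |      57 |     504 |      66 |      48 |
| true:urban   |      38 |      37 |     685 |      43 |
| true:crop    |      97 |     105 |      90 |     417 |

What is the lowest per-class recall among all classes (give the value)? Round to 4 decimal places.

Per-class recall (TP/(TP+FN)):
  forest: TP=402, FN=60+55+44=159 → 402/561 = 0.71658
  water: TP=504, FN=57+66+48=171 → 504/675 = 0.74667
  urban: TP=685, FN=38+37+43=118 → 685/803 = 0.85305
  crop: TP=417, FN=97+105+90=292 → 417/709 = 0.58815
Lowest is class 'crop' with recall = 0.5882.

0.5882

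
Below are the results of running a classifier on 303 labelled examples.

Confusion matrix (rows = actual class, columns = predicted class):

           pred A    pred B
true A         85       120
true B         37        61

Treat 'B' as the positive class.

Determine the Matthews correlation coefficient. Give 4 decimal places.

0.0354

MCC = (TP·TN − FP·FN) / √((TP+FP)(TP+FN)(TN+FP)(TN+FN))
Numerator = 61·85 − 120·37 = 745
Denominator = √(181·98·205·122) = √443627380 = 21062.4638
MCC = 745 / 21062.4638 = 0.0354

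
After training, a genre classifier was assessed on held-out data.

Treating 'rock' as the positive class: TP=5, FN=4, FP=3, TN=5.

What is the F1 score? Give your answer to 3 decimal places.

0.588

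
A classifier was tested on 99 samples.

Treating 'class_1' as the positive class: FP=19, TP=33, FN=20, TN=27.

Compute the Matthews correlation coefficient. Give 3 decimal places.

0.209

MCC = (TP·TN − FP·FN) / √((TP+FP)(TP+FN)(TN+FP)(TN+FN))
Numerator = 33·27 − 19·20 = 511
Denominator = √(52·53·46·47) = √5958472 = 2440.9982
MCC = 511 / 2440.9982 = 0.209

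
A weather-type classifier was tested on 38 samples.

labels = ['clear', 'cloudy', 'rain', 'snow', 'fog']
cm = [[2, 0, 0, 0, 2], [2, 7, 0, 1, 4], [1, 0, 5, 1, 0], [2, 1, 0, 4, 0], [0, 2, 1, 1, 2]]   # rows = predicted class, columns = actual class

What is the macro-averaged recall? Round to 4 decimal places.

0.5281

Per-class recall (TP/(TP+FN)):
  clear: TP=2, FN=2+1+2+0=5 → 2/7 = 0.28571
  cloudy: TP=7, FN=0+0+1+2=3 → 7/10 = 0.70000
  rain: TP=5, FN=0+0+0+1=1 → 5/6 = 0.83333
  snow: TP=4, FN=0+1+1+1=3 → 4/7 = 0.57143
  fog: TP=2, FN=2+4+0+0=6 → 2/8 = 0.25000
Macro-recall = mean = (0.28571 + 0.70000 + 0.83333 + 0.57143 + 0.25000) / 5 = 0.5281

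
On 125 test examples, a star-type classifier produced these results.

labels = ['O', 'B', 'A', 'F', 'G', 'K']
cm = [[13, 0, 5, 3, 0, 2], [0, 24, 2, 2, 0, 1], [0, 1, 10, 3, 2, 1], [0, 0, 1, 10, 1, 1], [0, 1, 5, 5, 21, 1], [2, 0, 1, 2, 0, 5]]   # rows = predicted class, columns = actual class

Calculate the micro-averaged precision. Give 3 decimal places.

0.664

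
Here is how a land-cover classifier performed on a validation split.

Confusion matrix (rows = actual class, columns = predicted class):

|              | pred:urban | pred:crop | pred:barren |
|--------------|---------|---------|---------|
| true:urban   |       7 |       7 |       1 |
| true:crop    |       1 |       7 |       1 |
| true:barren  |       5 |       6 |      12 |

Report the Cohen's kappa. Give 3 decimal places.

0.347

Observed agreement pₒ = trace/N = 26/47 = 0.5532
Expected agreement pₑ = Σ (rowᵢ·colᵢ)/N² = (15·13 + 9·20 + 23·14)/47² = 0.3155
κ = (pₒ − pₑ)/(1 − pₑ) = (0.5532 − 0.3155)/(1 − 0.3155) = 0.347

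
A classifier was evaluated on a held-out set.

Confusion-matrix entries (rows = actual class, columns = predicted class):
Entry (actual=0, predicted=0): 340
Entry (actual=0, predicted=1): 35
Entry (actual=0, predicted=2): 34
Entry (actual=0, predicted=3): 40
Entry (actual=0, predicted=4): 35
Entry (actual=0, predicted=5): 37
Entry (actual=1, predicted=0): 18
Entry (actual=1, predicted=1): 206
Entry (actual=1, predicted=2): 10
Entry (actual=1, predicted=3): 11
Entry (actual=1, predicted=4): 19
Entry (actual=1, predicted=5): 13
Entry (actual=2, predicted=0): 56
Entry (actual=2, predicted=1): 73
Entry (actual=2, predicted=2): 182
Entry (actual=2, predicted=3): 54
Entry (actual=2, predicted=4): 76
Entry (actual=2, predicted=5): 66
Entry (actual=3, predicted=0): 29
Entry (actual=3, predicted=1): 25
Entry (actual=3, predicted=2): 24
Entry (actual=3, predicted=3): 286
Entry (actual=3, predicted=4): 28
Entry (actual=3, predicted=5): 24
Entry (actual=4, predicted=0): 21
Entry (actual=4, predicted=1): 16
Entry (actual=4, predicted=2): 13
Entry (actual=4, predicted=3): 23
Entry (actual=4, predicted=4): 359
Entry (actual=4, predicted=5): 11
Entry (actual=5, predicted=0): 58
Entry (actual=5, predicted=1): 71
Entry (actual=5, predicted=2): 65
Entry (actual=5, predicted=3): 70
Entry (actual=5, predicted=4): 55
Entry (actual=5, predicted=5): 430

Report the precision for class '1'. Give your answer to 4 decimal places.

0.4836

Take TP from the diagonal, FP from the rest of the '1' prediction marginal, FN from the rest of the '1' actual marginal.
precision = TP/(TP+FP).
1: TP=206, FP=35+73+25+16+71=220 → 206/426 = 0.48357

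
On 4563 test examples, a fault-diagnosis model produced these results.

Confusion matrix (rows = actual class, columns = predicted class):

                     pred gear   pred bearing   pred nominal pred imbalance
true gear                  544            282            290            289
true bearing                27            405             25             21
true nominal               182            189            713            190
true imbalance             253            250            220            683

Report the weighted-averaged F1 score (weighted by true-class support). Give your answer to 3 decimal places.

Per-class F1 score (2·TP/(2·TP+FP+FN)):
  gear: TP=544, FP=27+182+253=462, FN=282+290+289=861 → 1088/2411 = 0.4513
  bearing: TP=405, FP=282+189+250=721, FN=27+25+21=73 → 810/1604 = 0.5050
  nominal: TP=713, FP=290+25+220=535, FN=182+189+190=561 → 1426/2522 = 0.5654
  imbalance: TP=683, FP=289+21+190=500, FN=253+250+220=723 → 1366/2589 = 0.5276
Weighted-F1 score = Σ (supportᵢ/N)·F1 scoreᵢ with N=4563: (1405/4563)·0.4513 + (478/4563)·0.5050 + (1274/4563)·0.5654 + (1406/4563)·0.5276 = 0.512

0.512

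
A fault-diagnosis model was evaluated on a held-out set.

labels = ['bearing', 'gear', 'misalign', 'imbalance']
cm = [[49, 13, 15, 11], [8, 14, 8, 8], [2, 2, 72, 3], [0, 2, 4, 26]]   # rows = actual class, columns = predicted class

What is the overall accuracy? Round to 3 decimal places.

Accuracy = trace / total = (49+14+72+26=161) / 237 = 161/237 = 0.679

0.679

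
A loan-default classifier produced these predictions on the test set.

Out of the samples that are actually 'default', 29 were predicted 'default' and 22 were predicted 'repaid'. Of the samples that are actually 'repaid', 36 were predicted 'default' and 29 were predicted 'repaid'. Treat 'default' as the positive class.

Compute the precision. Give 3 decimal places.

Precision = TP/(TP+FP) = 29/(29+36) = 29/65 = 0.446

0.446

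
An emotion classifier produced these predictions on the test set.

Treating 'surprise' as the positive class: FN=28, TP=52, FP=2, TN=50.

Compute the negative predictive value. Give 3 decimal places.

0.641

NPV = TN/(TN+FN) = 50/(50+28) = 0.641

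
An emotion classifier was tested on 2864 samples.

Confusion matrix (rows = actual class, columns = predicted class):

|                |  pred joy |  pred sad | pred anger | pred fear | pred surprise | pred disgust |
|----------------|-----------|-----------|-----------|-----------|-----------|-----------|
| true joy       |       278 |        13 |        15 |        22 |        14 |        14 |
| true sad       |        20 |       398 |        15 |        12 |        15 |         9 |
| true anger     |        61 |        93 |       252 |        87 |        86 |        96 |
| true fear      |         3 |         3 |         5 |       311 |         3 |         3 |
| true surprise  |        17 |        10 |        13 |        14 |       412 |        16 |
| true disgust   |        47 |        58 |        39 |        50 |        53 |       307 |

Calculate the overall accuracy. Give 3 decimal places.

Accuracy = trace / total = (278+398+252+311+412+307=1958) / 2864 = 1958/2864 = 0.684

0.684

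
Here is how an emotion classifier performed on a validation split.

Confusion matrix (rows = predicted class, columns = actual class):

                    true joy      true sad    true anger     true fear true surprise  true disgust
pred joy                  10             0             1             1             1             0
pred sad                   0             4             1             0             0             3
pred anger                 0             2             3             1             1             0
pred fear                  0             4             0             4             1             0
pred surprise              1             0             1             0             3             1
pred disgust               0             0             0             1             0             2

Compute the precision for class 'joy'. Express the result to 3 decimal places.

One-vs-rest for 'joy': TP = diagonal; FP = other classes predicted 'joy'; FN = 'joy' predicted as other.
precision = TP/(TP+FP).
joy: TP=10, FP=0+1+1+1+0=3 → 10/13 = 0.7692

0.769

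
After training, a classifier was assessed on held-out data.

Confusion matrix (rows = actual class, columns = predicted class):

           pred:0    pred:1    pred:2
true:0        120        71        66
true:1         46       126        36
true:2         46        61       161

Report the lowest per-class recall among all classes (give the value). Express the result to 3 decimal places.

Per-class recall (TP/(TP+FN)):
  0: TP=120, FN=71+66=137 → 120/257 = 0.4669
  1: TP=126, FN=46+36=82 → 126/208 = 0.6058
  2: TP=161, FN=46+61=107 → 161/268 = 0.6007
Lowest is class '0' with recall = 0.467.

0.467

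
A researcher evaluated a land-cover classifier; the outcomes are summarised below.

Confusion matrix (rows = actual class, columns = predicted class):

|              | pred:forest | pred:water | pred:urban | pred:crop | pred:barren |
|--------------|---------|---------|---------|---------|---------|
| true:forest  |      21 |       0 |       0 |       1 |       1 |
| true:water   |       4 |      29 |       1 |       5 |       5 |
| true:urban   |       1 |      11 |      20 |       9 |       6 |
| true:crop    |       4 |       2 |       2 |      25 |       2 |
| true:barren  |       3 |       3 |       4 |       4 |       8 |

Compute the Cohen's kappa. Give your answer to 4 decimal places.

0.4990

Observed agreement pₒ = trace/N = 103/171 = 0.60234
Expected agreement pₑ = Σ (rowᵢ·colᵢ)/N² = (23·33 + 44·45 + 47·27 + 35·44 + 22·22)/171² = 0.20629
κ = (pₒ − pₑ)/(1 − pₑ) = (0.60234 − 0.20629)/(1 − 0.20629) = 0.4990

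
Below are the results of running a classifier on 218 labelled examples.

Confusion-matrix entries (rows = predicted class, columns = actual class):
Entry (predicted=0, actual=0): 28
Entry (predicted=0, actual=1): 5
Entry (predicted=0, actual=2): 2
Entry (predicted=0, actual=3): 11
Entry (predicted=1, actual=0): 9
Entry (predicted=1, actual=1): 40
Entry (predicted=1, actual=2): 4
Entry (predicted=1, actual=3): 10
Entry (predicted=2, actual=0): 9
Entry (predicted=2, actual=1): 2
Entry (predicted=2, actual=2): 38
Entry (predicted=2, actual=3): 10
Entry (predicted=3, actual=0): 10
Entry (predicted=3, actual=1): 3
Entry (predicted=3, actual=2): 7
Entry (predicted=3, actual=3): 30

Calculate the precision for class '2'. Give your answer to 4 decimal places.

0.6441

One-vs-rest for '2': TP = diagonal; FP = other classes predicted '2'; FN = '2' predicted as other.
precision = TP/(TP+FP).
2: TP=38, FP=9+2+10=21 → 38/59 = 0.64407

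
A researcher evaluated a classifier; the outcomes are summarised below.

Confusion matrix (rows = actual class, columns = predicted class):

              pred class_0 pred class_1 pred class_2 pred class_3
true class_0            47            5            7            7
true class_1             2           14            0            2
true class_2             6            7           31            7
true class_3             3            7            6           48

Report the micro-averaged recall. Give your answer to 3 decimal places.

0.704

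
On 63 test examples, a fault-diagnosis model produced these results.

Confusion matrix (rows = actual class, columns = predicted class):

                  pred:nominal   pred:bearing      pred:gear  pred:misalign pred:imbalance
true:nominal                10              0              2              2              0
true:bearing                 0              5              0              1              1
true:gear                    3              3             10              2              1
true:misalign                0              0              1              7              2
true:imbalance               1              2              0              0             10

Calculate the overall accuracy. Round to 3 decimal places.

0.667

Accuracy = trace / total = (10+5+10+7+10=42) / 63 = 42/63 = 0.667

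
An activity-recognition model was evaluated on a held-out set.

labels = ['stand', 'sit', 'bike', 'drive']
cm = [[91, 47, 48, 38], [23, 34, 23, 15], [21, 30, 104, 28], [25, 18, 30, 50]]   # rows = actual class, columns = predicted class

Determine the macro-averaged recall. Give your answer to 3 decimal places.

Per-class recall (TP/(TP+FN)):
  stand: TP=91, FN=47+48+38=133 → 91/224 = 0.4063
  sit: TP=34, FN=23+23+15=61 → 34/95 = 0.3579
  bike: TP=104, FN=21+30+28=79 → 104/183 = 0.5683
  drive: TP=50, FN=25+18+30=73 → 50/123 = 0.4065
Macro-recall = mean = (0.4063 + 0.3579 + 0.5683 + 0.4065) / 4 = 0.435

0.435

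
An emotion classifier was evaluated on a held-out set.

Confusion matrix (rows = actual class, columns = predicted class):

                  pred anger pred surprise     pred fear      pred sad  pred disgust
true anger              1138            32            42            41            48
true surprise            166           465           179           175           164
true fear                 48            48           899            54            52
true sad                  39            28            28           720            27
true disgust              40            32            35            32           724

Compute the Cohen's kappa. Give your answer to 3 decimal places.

0.687

Observed agreement pₒ = trace/N = 3946/5256 = 0.7508
Expected agreement pₑ = Σ (rowᵢ·colᵢ)/N² = (1301·1431 + 1149·605 + 1101·1183 + 842·1022 + 863·1015)/5256² = 0.2026
κ = (pₒ − pₑ)/(1 − pₑ) = (0.7508 − 0.2026)/(1 − 0.2026) = 0.687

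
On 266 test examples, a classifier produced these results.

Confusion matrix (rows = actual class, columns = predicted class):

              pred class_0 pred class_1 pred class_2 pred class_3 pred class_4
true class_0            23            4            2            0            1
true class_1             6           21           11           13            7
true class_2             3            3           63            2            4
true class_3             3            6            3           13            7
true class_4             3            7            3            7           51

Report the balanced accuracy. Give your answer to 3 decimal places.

Balanced accuracy = mean of per-class recall.
  class_0: recall = 23/30 = 0.7667
  class_1: recall = 21/58 = 0.3621
  class_2: recall = 63/75 = 0.8400
  class_3: recall = 13/32 = 0.4063
  class_4: recall = 51/71 = 0.7183
Mean = (0.7667 + 0.3621 + 0.8400 + 0.4063 + 0.7183) / 5 = 0.619

0.619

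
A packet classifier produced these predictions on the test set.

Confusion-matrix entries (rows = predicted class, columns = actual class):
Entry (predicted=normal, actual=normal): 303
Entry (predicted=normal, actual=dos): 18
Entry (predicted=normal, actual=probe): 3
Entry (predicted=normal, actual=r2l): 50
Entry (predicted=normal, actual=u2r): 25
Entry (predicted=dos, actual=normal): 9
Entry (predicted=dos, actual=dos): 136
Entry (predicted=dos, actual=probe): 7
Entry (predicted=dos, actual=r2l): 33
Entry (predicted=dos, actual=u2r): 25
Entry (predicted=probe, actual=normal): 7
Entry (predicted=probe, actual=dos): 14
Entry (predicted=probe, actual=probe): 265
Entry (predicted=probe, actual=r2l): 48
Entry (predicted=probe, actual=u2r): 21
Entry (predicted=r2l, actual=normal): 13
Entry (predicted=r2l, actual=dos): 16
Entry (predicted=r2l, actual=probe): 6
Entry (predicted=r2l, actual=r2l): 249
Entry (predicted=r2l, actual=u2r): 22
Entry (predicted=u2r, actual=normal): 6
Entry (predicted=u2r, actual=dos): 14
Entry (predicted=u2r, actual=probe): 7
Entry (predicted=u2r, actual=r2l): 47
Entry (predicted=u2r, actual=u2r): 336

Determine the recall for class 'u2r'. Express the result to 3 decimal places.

One-vs-rest for 'u2r': TP = diagonal; FP = other classes predicted 'u2r'; FN = 'u2r' predicted as other.
recall = TP/(TP+FN).
u2r: TP=336, FN=25+25+21+22=93 → 336/429 = 0.7832

0.783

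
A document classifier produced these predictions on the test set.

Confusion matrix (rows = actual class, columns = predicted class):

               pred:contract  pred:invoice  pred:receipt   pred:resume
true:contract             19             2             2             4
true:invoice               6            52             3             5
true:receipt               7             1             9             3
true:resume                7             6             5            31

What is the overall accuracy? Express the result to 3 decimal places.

Accuracy = trace / total = (19+52+9+31=111) / 162 = 111/162 = 0.685

0.685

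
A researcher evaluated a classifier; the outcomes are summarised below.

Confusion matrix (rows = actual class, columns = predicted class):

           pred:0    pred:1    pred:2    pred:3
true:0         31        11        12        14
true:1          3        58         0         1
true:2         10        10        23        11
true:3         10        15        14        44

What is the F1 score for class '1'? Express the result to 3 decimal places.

0.744

Treat '1' as positive and all other classes as negative.
F1 score = 2·TP/(2·TP+FP+FN).
1: TP=58, FP=11+10+15=36, FN=3+0+1=4 → 116/156 = 0.7436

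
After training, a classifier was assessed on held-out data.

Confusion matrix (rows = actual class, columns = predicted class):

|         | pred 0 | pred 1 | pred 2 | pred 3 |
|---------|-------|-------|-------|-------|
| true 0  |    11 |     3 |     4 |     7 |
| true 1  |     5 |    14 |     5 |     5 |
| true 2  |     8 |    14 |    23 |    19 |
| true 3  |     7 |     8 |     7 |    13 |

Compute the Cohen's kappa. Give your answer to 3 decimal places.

0.194

Observed agreement pₒ = trace/N = 61/153 = 0.3987
Expected agreement pₑ = Σ (rowᵢ·colᵢ)/N² = (25·31 + 29·39 + 64·39 + 35·44)/153² = 0.2538
κ = (pₒ − pₑ)/(1 − pₑ) = (0.3987 − 0.2538)/(1 − 0.2538) = 0.194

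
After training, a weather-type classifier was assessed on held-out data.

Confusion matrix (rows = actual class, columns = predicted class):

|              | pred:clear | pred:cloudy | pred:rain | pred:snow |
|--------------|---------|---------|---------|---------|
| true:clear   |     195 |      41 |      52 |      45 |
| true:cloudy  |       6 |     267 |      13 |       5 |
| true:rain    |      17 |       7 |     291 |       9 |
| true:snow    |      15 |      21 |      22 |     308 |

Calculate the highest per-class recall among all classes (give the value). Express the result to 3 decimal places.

0.918

Per-class recall (TP/(TP+FN)):
  clear: TP=195, FN=41+52+45=138 → 195/333 = 0.5856
  cloudy: TP=267, FN=6+13+5=24 → 267/291 = 0.9175
  rain: TP=291, FN=17+7+9=33 → 291/324 = 0.8981
  snow: TP=308, FN=15+21+22=58 → 308/366 = 0.8415
Highest is class 'cloudy' with recall = 0.918.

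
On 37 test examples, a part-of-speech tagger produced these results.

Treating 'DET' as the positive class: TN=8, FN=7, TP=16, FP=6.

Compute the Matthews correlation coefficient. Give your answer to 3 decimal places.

MCC = (TP·TN − FP·FN) / √((TP+FP)(TP+FN)(TN+FP)(TN+FN))
Numerator = 16·8 − 6·7 = 86
Denominator = √(22·23·14·15) = √106260 = 325.9755
MCC = 86 / 325.9755 = 0.264

0.264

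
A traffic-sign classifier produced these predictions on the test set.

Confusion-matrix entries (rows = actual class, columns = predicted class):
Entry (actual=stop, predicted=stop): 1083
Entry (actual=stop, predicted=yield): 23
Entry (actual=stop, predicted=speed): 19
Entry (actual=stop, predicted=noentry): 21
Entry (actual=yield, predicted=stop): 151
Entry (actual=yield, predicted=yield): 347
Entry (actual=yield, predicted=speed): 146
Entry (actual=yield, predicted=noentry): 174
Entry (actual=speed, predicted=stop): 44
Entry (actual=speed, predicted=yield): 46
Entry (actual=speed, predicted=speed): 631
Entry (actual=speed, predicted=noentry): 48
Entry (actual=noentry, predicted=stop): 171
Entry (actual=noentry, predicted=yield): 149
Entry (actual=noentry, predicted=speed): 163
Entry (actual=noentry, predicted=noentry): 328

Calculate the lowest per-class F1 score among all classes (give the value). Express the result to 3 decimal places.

0.475

Per-class F1 score (2·TP/(2·TP+FP+FN)):
  stop: TP=1083, FP=151+44+171=366, FN=23+19+21=63 → 2166/2595 = 0.8347
  yield: TP=347, FP=23+46+149=218, FN=151+146+174=471 → 694/1383 = 0.5018
  speed: TP=631, FP=19+146+163=328, FN=44+46+48=138 → 1262/1728 = 0.7303
  noentry: TP=328, FP=21+174+48=243, FN=171+149+163=483 → 656/1382 = 0.4747
Lowest is class 'noentry' with F1 score = 0.475.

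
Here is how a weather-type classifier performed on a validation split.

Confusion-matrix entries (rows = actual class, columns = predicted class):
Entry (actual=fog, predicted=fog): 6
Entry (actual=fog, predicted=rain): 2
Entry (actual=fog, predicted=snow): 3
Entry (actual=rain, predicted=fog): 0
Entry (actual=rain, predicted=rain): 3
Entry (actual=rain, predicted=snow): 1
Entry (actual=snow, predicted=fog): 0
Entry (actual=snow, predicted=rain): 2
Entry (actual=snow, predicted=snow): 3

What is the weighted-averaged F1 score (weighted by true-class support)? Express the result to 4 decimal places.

0.6223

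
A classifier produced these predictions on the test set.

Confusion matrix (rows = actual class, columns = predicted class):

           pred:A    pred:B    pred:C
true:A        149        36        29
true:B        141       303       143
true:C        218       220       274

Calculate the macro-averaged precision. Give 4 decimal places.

Per-class precision (TP/(TP+FP)):
  A: TP=149, FP=141+218=359 → 149/508 = 0.29331
  B: TP=303, FP=36+220=256 → 303/559 = 0.54204
  C: TP=274, FP=29+143=172 → 274/446 = 0.61435
Macro-precision = mean = (0.29331 + 0.54204 + 0.61435) / 3 = 0.4832

0.4832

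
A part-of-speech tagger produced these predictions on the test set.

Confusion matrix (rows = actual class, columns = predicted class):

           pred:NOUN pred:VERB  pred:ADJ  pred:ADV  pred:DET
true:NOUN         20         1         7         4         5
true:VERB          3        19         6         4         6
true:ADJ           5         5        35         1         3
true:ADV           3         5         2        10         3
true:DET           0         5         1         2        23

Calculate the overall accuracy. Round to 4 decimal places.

Accuracy = trace / total = (20+19+35+10+23=107) / 178 = 107/178 = 0.6011

0.6011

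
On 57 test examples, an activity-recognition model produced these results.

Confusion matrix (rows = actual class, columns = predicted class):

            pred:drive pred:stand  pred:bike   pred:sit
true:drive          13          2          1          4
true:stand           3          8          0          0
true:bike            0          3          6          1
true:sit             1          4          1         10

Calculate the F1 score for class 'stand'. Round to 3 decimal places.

F1 score = 2·TP/(2·TP+FP+FN).
stand: TP=8, FP=2+3+4=9, FN=3+0+0=3 → 16/28 = 0.5714

0.571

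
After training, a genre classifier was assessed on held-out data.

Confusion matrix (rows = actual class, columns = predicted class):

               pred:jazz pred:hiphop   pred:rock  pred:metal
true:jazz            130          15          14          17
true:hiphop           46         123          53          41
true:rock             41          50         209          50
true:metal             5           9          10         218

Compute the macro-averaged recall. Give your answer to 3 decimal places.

0.676

Per-class recall (TP/(TP+FN)):
  jazz: TP=130, FN=15+14+17=46 → 130/176 = 0.7386
  hiphop: TP=123, FN=46+53+41=140 → 123/263 = 0.4677
  rock: TP=209, FN=41+50+50=141 → 209/350 = 0.5971
  metal: TP=218, FN=5+9+10=24 → 218/242 = 0.9008
Macro-recall = mean = (0.7386 + 0.4677 + 0.5971 + 0.9008) / 4 = 0.676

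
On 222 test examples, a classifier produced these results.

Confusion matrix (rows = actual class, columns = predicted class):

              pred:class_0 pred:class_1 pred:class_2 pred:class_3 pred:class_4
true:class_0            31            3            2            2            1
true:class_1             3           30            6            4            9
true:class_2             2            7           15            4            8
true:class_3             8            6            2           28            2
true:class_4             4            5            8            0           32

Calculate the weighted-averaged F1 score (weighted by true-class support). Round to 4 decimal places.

0.6101

Per-class F1 score (2·TP/(2·TP+FP+FN)):
  class_0: TP=31, FP=3+2+8+4=17, FN=3+2+2+1=8 → 62/87 = 0.71264
  class_1: TP=30, FP=3+7+6+5=21, FN=3+6+4+9=22 → 60/103 = 0.58252
  class_2: TP=15, FP=2+6+2+8=18, FN=2+7+4+8=21 → 30/69 = 0.43478
  class_3: TP=28, FP=2+4+4+0=10, FN=8+6+2+2=18 → 56/84 = 0.66667
  class_4: TP=32, FP=1+9+8+2=20, FN=4+5+8+0=17 → 64/101 = 0.63366
Weighted-F1 score = Σ (supportᵢ/N)·F1 scoreᵢ with N=222: (39/222)·0.71264 + (52/222)·0.58252 + (36/222)·0.43478 + (46/222)·0.66667 + (49/222)·0.63366 = 0.6101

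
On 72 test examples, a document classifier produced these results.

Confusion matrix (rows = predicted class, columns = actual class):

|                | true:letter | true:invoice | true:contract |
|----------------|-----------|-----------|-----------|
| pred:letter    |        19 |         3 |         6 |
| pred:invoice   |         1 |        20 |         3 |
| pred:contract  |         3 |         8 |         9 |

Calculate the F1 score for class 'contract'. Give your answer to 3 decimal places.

Treat 'contract' as positive and all other classes as negative.
F1 score = 2·TP/(2·TP+FP+FN).
contract: TP=9, FP=3+8=11, FN=6+3=9 → 18/38 = 0.4737

0.474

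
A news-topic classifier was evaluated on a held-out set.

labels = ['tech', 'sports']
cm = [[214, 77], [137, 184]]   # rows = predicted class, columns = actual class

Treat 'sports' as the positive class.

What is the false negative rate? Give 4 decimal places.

0.2950

FNR = FN/(FN+TP) = 77/(77+184) = 0.2950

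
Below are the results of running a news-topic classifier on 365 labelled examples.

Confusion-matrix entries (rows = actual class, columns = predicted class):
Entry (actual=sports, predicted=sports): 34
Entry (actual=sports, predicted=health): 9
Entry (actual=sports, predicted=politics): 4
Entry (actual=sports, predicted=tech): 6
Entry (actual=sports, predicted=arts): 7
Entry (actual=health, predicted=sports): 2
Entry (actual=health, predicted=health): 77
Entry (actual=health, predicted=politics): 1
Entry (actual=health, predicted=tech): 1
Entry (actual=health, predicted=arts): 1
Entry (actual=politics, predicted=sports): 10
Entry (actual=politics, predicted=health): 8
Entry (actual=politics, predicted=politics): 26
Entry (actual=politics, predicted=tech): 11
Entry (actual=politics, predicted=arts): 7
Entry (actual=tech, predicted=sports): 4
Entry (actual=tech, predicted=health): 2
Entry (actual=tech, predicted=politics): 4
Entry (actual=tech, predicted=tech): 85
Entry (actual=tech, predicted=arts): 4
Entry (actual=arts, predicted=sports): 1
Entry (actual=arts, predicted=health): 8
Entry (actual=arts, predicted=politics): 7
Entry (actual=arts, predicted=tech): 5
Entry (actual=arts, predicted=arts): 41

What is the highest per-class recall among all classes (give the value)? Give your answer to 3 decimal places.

Per-class recall (TP/(TP+FN)):
  sports: TP=34, FN=9+4+6+7=26 → 34/60 = 0.5667
  health: TP=77, FN=2+1+1+1=5 → 77/82 = 0.9390
  politics: TP=26, FN=10+8+11+7=36 → 26/62 = 0.4194
  tech: TP=85, FN=4+2+4+4=14 → 85/99 = 0.8586
  arts: TP=41, FN=1+8+7+5=21 → 41/62 = 0.6613
Highest is class 'health' with recall = 0.939.

0.939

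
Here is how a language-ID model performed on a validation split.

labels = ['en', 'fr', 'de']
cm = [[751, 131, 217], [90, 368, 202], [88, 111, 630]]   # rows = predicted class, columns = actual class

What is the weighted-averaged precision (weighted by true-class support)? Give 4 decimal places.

0.6848

Per-class precision (TP/(TP+FP)):
  en: TP=751, FP=131+217=348 → 751/1099 = 0.68335
  fr: TP=368, FP=90+202=292 → 368/660 = 0.55758
  de: TP=630, FP=88+111=199 → 630/829 = 0.75995
Weighted-precision = Σ (supportᵢ/N)·precisionᵢ with N=2588: (929/2588)·0.68335 + (610/2588)·0.55758 + (1049/2588)·0.75995 = 0.6848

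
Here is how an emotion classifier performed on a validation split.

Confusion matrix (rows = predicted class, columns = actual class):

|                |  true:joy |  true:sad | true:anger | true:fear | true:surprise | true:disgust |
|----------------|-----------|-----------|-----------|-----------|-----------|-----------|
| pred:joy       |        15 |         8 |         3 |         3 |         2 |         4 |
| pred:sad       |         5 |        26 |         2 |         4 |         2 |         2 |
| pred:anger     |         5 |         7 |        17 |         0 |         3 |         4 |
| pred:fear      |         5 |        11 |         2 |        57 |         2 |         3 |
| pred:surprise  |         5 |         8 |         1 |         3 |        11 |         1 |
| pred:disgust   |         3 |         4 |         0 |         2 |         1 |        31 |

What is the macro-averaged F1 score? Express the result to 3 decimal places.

0.565

Per-class F1 score (2·TP/(2·TP+FP+FN)):
  joy: TP=15, FP=8+3+3+2+4=20, FN=5+5+5+5+3=23 → 30/73 = 0.4110
  sad: TP=26, FP=5+2+4+2+2=15, FN=8+7+11+8+4=38 → 52/105 = 0.4952
  anger: TP=17, FP=5+7+0+3+4=19, FN=3+2+2+1+0=8 → 34/61 = 0.5574
  fear: TP=57, FP=5+11+2+2+3=23, FN=3+4+0+3+2=12 → 114/149 = 0.7651
  surprise: TP=11, FP=5+8+1+3+1=18, FN=2+2+3+2+1=10 → 22/50 = 0.4400
  disgust: TP=31, FP=3+4+0+2+1=10, FN=4+2+4+3+1=14 → 62/86 = 0.7209
Macro-F1 score = mean = (0.4110 + 0.4952 + 0.5574 + 0.7651 + 0.4400 + 0.7209) / 6 = 0.565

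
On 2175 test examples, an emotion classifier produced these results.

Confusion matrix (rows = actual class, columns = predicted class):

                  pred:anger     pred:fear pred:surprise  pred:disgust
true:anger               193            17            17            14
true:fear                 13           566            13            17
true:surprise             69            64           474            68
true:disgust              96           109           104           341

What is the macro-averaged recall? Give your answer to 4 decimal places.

Per-class recall (TP/(TP+FN)):
  anger: TP=193, FN=17+17+14=48 → 193/241 = 0.80083
  fear: TP=566, FN=13+13+17=43 → 566/609 = 0.92939
  surprise: TP=474, FN=69+64+68=201 → 474/675 = 0.70222
  disgust: TP=341, FN=96+109+104=309 → 341/650 = 0.52462
Macro-recall = mean = (0.80083 + 0.92939 + 0.70222 + 0.52462) / 4 = 0.7393

0.7393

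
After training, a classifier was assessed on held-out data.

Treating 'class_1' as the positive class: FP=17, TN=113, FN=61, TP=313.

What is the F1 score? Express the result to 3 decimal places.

Precision = TP/(TP+FP) = 313/330 = 0.9485
Recall = TP/(TP+FN) = 313/374 = 0.8369
F1 = 2·TP/(2·TP+FP+FN) = 626/704 = 0.889

0.889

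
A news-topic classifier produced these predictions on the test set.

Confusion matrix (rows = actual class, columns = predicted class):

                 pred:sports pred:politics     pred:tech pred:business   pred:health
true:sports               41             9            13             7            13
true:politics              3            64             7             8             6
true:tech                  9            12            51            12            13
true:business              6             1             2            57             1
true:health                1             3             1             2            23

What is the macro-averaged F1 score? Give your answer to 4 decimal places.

0.6346

Per-class F1 score (2·TP/(2·TP+FP+FN)):
  sports: TP=41, FP=3+9+6+1=19, FN=9+13+7+13=42 → 82/143 = 0.57343
  politics: TP=64, FP=9+12+1+3=25, FN=3+7+8+6=24 → 128/177 = 0.72316
  tech: TP=51, FP=13+7+2+1=23, FN=9+12+12+13=46 → 102/171 = 0.59649
  business: TP=57, FP=7+8+12+2=29, FN=6+1+2+1=10 → 114/153 = 0.74510
  health: TP=23, FP=13+6+13+1=33, FN=1+3+1+2=7 → 46/86 = 0.53488
Macro-F1 score = mean = (0.57343 + 0.72316 + 0.59649 + 0.74510 + 0.53488) / 5 = 0.6346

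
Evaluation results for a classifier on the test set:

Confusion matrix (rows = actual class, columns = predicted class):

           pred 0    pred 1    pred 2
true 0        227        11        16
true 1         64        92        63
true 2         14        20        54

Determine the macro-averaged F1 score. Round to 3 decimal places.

0.613

Per-class F1 score (2·TP/(2·TP+FP+FN)):
  0: TP=227, FP=64+14=78, FN=11+16=27 → 454/559 = 0.8122
  1: TP=92, FP=11+20=31, FN=64+63=127 → 184/342 = 0.5380
  2: TP=54, FP=16+63=79, FN=14+20=34 → 108/221 = 0.4887
Macro-F1 score = mean = (0.8122 + 0.5380 + 0.4887) / 3 = 0.613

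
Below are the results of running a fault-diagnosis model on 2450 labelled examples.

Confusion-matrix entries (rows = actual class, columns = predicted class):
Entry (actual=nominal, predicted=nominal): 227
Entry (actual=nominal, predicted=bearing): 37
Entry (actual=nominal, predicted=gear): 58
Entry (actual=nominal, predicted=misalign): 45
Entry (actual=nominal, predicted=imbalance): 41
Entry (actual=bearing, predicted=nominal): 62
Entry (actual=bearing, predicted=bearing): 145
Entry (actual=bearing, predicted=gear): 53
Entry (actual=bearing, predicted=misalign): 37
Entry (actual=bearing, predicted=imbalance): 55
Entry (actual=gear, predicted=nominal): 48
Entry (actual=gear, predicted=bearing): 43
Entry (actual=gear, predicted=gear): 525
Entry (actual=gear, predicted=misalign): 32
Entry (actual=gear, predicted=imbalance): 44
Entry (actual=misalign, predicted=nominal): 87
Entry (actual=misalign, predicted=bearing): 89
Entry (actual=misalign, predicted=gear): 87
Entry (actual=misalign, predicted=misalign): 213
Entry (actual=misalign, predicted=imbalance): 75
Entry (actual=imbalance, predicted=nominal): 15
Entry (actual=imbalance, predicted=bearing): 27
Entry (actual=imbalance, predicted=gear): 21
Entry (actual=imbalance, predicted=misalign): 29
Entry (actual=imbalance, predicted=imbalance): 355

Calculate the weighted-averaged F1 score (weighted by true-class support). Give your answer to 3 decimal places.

Per-class F1 score (2·TP/(2·TP+FP+FN)):
  nominal: TP=227, FP=62+48+87+15=212, FN=37+58+45+41=181 → 454/847 = 0.5360
  bearing: TP=145, FP=37+43+89+27=196, FN=62+53+37+55=207 → 290/693 = 0.4185
  gear: TP=525, FP=58+53+87+21=219, FN=48+43+32+44=167 → 1050/1436 = 0.7312
  misalign: TP=213, FP=45+37+32+29=143, FN=87+89+87+75=338 → 426/907 = 0.4697
  imbalance: TP=355, FP=41+55+44+75=215, FN=15+27+21+29=92 → 710/1017 = 0.6981
Weighted-F1 score = Σ (supportᵢ/N)·F1 scoreᵢ with N=2450: (408/2450)·0.5360 + (352/2450)·0.4185 + (692/2450)·0.7312 + (551/2450)·0.4697 + (447/2450)·0.6981 = 0.589

0.589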